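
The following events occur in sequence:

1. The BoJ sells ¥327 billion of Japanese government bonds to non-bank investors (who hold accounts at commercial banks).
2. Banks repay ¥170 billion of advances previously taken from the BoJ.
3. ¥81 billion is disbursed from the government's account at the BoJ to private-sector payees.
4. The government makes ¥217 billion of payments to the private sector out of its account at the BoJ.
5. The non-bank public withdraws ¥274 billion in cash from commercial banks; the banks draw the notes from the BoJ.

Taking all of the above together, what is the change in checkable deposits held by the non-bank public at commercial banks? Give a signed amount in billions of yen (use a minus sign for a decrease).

BoJ balance sheet:
  Assets:      Securities −¥327B, Loans to banks −¥170B
  Liabilities: Bank reserves −¥473B, Currency in circulation +¥274B, Government deposits −¥298B
Commercial banking system:
  Assets:      Reserves at CB −¥473B
  Liabilities: Checkable deposits −¥303B, Borrowings from CB −¥170B
So the change in checkable deposits held by the non-bank public at commercial banks is -¥303 billion.

-¥303 billion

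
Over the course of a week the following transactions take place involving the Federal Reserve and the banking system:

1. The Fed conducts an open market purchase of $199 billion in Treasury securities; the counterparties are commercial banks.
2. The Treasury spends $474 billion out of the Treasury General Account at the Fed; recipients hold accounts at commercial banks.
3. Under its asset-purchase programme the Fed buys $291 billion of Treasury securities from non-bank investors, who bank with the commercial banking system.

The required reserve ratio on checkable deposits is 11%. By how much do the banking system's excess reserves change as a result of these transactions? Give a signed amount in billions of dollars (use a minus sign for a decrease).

+$879.85 billion

OMO purchase (from banks) $199 billion: reserves +$199B, deposits 0.
Government spending $474 billion: reserves +$474B, deposits +$474B.
Asset purchase (from non-banks) $291 billion: reserves +$291B, deposits +$291B.
Totals: Δreserves = +$964B, Δdeposits = +$765B.
Δrequired reserves = 11% × +$765B = +$84.15B.
Δexcess reserves = Δreserves − Δrequired = +$964B − (+$84.15B) = +$879.85 billion.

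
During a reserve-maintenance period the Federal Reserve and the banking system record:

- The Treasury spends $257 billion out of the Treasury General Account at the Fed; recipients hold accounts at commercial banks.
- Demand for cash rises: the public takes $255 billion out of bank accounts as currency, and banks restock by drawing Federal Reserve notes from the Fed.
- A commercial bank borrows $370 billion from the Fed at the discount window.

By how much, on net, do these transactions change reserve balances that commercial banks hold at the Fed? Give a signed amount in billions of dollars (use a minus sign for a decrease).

+$372 billion

Government spending $257 billion: government payments flow into bank reserve accounts → +$257B.
Currency withdrawal $255 billion: banks swap reserves for currency → −$255B.
Discount-window loan $370 billion: the loan is credited to the bank's reserve account → +$370B.
Net: 257 − 255 + 370 = +$372 billion.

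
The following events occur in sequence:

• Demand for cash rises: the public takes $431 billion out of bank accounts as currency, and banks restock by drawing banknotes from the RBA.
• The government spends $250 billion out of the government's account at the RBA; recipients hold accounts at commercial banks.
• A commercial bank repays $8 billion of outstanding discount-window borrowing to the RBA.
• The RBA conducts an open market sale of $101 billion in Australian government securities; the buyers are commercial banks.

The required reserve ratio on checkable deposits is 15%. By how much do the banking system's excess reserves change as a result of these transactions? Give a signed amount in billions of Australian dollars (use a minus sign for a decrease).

-$262.85 billion

Currency withdrawal $431 billion: reserves −$431B, deposits −$431B.
Government spending $250 billion: reserves +$250B, deposits +$250B.
Discount-window repayment $8 billion: reserves −$8B, deposits 0.
OMO sale (to banks) $101 billion: reserves −$101B, deposits 0.
Totals: Δreserves = −$290B, Δdeposits = −$181B.
Δrequired reserves = 15% × −$181B = −$27.15B.
Δexcess reserves = Δreserves − Δrequired = −$290B − (−$27.15B) = -$262.85 billion.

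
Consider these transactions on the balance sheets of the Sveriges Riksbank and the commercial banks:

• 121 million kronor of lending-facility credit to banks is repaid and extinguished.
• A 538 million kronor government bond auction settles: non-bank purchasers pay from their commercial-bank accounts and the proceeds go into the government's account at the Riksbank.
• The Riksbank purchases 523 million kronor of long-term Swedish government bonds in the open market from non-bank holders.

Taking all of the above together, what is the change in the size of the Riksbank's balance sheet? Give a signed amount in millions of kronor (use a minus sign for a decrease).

+402 million

Riksbank balance sheet:
  Assets:      Securities +523M, Loans to banks −121M
  Liabilities: Bank reserves −136M, Government deposits +538M
Change in total Riksbank assets = +402 million.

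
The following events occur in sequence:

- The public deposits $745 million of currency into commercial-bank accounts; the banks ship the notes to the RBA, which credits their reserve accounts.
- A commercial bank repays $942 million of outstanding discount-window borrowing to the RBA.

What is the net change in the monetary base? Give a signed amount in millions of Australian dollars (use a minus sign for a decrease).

Currency deposit $745 million: just a shift between currency and reserves — both are base money → 0.
Discount-window repayment $942 million: RBA balance sheet contracts → −$942M.
Net: 0 − 942 = -$942 million.

-$942 million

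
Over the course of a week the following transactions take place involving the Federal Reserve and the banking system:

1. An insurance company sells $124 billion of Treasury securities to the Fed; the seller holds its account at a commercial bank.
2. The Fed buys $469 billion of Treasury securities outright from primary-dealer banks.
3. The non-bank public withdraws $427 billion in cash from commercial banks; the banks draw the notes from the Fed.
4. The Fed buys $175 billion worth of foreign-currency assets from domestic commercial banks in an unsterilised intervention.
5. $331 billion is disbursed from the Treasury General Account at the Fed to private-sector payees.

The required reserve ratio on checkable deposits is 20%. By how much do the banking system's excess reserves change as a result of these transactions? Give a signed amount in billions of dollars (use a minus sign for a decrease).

+$666.4 billion

Asset purchase (from non-banks) $124 billion: reserves +$124B, deposits +$124B.
OMO purchase (from banks) $469 billion: reserves +$469B, deposits 0.
Currency withdrawal $427 billion: reserves −$427B, deposits −$427B.
FX purchase $175 billion: reserves +$175B, deposits 0.
Government spending $331 billion: reserves +$331B, deposits +$331B.
Totals: Δreserves = +$672B, Δdeposits = +$28B.
Δrequired reserves = 20% × +$28B = +$5.6B.
Δexcess reserves = Δreserves − Δrequired = +$672B − (+$5.6B) = +$666.4 billion.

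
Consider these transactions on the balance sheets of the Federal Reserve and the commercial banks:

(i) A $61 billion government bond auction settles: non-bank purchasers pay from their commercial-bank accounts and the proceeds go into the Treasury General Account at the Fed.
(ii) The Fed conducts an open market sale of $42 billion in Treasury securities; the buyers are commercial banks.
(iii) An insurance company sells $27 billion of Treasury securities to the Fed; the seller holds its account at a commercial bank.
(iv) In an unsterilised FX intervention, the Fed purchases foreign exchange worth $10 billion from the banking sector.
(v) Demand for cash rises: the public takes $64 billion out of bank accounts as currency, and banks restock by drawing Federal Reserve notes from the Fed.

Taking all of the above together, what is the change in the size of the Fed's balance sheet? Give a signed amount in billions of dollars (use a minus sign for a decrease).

Government account inflow $61 billion: only the composition of liabilities changes → 0.
OMO sale (to banks) $42 billion: a Fed asset is shed → −$42B.
Asset purchase (from non-banks) $27 billion: a Fed asset is acquired → +$27B.
FX purchase $10 billion: a Fed asset is acquired → +$10B.
Currency withdrawal $64 billion: only the composition of liabilities changes → 0.
Net: 0 − 42 + 27 + 10 + 0 = -$5 billion.

-$5 billion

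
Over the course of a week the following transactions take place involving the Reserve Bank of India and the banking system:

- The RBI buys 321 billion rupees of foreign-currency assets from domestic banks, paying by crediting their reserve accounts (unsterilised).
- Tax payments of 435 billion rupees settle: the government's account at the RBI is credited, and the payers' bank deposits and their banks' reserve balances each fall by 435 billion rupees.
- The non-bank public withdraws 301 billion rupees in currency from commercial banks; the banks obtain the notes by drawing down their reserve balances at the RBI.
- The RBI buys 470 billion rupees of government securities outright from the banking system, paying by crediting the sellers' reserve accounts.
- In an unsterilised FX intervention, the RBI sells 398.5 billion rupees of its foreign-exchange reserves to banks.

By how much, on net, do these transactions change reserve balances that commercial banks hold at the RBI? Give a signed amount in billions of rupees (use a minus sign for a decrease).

-343.5 billion

FX purchase 321 billion rupees: the RBI pays by crediting reserve accounts → +321B.
Government account inflow 435 billion rupees: funds move from bank reserves into the government account → −435B.
Currency withdrawal 301 billion rupees: banks swap reserves for currency → −301B.
OMO purchase (from banks) 470 billion rupees: the RBI pays by crediting reserve accounts → +470B.
FX sale 398.5 billion rupees: the buying banks pay out of their reserve balances → −398.5B.
Net: 321 − 435 − 301 + 470 − 398.5 = -343.5 billion.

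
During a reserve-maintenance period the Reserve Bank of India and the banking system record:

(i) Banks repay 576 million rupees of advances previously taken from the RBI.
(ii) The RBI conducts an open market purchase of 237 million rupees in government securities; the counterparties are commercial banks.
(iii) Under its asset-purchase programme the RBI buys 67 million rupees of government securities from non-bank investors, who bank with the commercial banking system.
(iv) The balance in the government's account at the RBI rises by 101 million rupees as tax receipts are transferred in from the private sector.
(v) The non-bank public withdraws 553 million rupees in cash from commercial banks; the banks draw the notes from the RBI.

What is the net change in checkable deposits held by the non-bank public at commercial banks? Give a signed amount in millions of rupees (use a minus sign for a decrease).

Discount-window repayment 576 million rupees: the counterparty is a bank, so public deposits are unchanged → 0.
OMO purchase (from banks) 237 million rupees: the counterparty is a bank, so public deposits are unchanged → 0.
Asset purchase (from non-banks) 67 million rupees: non-bank counterparties' bank balances rise → +67M.
Government account inflow 101 million rupees: non-bank counterparties' bank balances fall → −101M.
Currency withdrawal 553 million rupees: non-bank counterparties' bank balances fall → −553M.
Net: 0 + 0 + 67 − 101 − 553 = -587 million.

-587 million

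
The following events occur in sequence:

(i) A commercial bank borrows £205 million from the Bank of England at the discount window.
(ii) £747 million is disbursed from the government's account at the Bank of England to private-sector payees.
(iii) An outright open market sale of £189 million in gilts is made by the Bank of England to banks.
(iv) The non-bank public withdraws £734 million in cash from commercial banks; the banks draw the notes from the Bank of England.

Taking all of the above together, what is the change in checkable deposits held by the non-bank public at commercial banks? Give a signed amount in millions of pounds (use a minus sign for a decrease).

+£13 million

Bank of England balance sheet:
  Assets:      Securities −£189M, Loans to banks +£205M
  Liabilities: Bank reserves +£29M, Currency in circulation +£734M, Government deposits −£747M
Commercial banking system:
  Assets:      Reserves at CB +£29M, Securities +£189M
  Liabilities: Checkable deposits +£13M, Borrowings from CB +£205M
So the change in checkable deposits held by the non-bank public at commercial banks is +£13 million.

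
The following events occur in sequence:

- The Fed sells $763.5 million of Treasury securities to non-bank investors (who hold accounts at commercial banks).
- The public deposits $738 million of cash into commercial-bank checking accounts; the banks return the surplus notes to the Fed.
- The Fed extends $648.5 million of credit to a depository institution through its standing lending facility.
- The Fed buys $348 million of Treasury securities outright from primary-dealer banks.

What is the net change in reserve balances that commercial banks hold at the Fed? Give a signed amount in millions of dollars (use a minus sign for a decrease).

+$971 million

Asset sale (to non-banks) $763.5 million: the non-bank buyers' banks settle from reserves → −$763.5M.
Currency deposit $738 million: returned notes are swapped for reserve credit → +$738M.
Discount-window loan $648.5 million: the loan is credited to the bank's reserve account → +$648.5M.
OMO purchase (from banks) $348 million: the Fed pays by crediting reserve accounts → +$348M.
Net: −763.5 + 738 + 648.5 + 348 = +$971 million.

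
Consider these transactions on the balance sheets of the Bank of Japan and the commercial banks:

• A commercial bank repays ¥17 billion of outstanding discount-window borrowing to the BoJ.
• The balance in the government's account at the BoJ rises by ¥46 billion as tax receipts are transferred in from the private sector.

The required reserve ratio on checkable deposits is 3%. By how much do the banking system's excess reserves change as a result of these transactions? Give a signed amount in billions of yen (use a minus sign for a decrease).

Discount-window repayment ¥17 billion: reserves −¥17B, deposits 0.
Government account inflow ¥46 billion: reserves −¥46B, deposits −¥46B.
Totals: Δreserves = −¥63B, Δdeposits = −¥46B.
Δrequired reserves = 3% × −¥46B = −¥1.38B.
Δexcess reserves = Δreserves − Δrequired = −¥63B − (−¥1.38B) = -¥61.62 billion.

-¥61.62 billion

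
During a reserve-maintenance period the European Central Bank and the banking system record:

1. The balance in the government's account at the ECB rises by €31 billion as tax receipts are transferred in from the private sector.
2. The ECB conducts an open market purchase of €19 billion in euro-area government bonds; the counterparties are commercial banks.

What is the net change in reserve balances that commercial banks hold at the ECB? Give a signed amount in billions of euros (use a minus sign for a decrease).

-€12 billion

ECB balance sheet:
  Assets:      Securities +€19B
  Liabilities: Bank reserves −€12B, Government deposits +€31B
So the change in reserve balances that commercial banks hold at the ECB is -€12 billion.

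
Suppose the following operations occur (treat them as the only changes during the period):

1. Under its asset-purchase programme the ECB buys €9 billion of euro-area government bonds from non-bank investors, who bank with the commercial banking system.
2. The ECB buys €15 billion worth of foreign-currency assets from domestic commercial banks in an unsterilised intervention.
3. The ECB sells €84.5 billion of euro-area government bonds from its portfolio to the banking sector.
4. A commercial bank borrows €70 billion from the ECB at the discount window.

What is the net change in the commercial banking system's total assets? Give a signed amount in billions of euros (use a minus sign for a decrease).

ECB balance sheet:
  Assets:      Securities −€75.5B, Loans to banks +€70B, Foreign assets +€15B
  Liabilities: Bank reserves +€9.5B
Commercial banking system:
  Assets:      Reserves at CB +€9.5B, Securities +€84.5B, Foreign assets −€15B
  Liabilities: Checkable deposits +€9B, Borrowings from CB +€70B
Change in total bank assets = +€79 billion.

+€79 billion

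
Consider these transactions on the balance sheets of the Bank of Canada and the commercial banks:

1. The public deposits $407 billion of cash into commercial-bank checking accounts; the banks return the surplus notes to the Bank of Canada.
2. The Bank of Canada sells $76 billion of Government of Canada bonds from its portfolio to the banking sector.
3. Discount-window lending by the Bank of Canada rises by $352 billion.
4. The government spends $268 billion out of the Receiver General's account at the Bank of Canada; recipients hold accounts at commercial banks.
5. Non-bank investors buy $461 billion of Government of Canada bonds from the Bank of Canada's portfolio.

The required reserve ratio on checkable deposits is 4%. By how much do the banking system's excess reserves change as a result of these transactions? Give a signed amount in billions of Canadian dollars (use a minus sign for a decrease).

Currency deposit $407 billion: reserves +$407B, deposits +$407B.
OMO sale (to banks) $76 billion: reserves −$76B, deposits 0.
Discount-window loan $352 billion: reserves +$352B, deposits 0.
Government spending $268 billion: reserves +$268B, deposits +$268B.
Asset sale (to non-banks) $461 billion: reserves −$461B, deposits −$461B.
Totals: Δreserves = +$490B, Δdeposits = +$214B.
Δrequired reserves = 4% × +$214B = +$8.56B.
Δexcess reserves = Δreserves − Δrequired = +$490B − (+$8.56B) = +$481.44 billion.

+$481.44 billion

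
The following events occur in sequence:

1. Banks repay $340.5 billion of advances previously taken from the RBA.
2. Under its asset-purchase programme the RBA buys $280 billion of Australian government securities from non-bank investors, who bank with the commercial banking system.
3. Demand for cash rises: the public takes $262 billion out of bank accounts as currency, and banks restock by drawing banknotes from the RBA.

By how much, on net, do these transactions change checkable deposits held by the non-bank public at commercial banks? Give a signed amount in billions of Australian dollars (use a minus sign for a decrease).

Discount-window repayment $340.5 billion: the counterparty is a bank, so public deposits are unchanged → 0.
Asset purchase (from non-banks) $280 billion: non-bank counterparties' bank balances rise → +$280B.
Currency withdrawal $262 billion: non-bank counterparties' bank balances fall → −$262B.
Net: 0 + 280 − 262 = +$18 billion.

+$18 billion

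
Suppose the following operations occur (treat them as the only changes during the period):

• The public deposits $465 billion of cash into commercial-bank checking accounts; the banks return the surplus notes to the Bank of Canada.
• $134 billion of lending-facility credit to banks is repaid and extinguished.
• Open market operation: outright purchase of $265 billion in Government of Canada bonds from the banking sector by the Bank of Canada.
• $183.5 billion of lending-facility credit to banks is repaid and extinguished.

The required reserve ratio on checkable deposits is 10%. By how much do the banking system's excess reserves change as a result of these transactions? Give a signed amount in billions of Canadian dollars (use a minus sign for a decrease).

+$366 billion

Currency deposit $465 billion: reserves +$465B, deposits +$465B.
Discount-window repayment $134 billion: reserves −$134B, deposits 0.
OMO purchase (from banks) $265 billion: reserves +$265B, deposits 0.
Discount-window repayment $183.5 billion: reserves −$183.5B, deposits 0.
Totals: Δreserves = +$412.5B, Δdeposits = +$465B.
Δrequired reserves = 10% × +$465B = +$46.5B.
Δexcess reserves = Δreserves − Δrequired = +$412.5B − (+$46.5B) = +$366 billion.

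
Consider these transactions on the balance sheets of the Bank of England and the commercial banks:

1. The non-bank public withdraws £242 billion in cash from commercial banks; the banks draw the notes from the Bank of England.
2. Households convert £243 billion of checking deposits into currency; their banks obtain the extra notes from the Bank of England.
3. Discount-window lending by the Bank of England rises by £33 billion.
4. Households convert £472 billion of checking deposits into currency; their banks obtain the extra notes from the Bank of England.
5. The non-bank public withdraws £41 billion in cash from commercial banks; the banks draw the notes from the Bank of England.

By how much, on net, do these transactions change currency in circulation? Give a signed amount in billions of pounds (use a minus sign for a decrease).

+£998 billion

Bank of England balance sheet:
  Assets:      Loans to banks +£33B
  Liabilities: Bank reserves −£965B, Currency in circulation +£998B
So the change in currency in circulation is +£998 billion.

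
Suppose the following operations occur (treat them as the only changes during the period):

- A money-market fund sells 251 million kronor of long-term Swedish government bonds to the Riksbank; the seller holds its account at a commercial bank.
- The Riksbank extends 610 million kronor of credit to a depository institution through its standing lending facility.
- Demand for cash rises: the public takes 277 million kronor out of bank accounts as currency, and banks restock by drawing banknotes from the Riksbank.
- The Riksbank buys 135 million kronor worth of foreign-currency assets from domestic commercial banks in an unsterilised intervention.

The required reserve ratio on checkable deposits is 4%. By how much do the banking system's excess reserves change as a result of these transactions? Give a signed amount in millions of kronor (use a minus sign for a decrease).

+720.04 million

Asset purchase (from non-banks) 251 million kronor: reserves +251M, deposits +251M.
Discount-window loan 610 million kronor: reserves +610M, deposits 0.
Currency withdrawal 277 million kronor: reserves −277M, deposits −277M.
FX purchase 135 million kronor: reserves +135M, deposits 0.
Totals: Δreserves = +719M, Δdeposits = −26M.
Δrequired reserves = 4% × −26M = −1.04M.
Δexcess reserves = Δreserves − Δrequired = +719M − (−1.04M) = +720.04 million.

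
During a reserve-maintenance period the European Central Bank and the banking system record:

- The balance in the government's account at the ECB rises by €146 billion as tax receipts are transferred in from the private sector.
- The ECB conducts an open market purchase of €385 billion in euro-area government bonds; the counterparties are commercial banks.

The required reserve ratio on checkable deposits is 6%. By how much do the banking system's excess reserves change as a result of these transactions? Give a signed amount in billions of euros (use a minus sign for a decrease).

Government account inflow €146 billion: reserves −€146B, deposits −€146B.
OMO purchase (from banks) €385 billion: reserves +€385B, deposits 0.
Totals: Δreserves = +€239B, Δdeposits = −€146B.
Δrequired reserves = 6% × −€146B = −€8.76B.
Δexcess reserves = Δreserves − Δrequired = +€239B − (−€8.76B) = +€247.76 billion.

+€247.76 billion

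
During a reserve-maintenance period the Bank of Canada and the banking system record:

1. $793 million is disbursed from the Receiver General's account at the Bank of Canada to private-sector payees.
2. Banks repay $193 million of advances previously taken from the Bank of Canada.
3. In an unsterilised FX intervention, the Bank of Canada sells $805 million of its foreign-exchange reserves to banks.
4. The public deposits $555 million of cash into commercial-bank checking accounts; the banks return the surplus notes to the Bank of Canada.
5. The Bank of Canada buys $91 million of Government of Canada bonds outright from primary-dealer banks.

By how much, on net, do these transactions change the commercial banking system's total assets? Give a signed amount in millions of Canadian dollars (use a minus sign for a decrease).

+$1155 million

Government spending $793 million: bank balance sheets expand → +$793M.
Discount-window repayment $193 million: bank balance sheets shrink → −$193M.
FX sale $805 million: just an asset swap on bank balance sheets → 0.
Currency deposit $555 million: bank balance sheets expand → +$555M.
OMO purchase (from banks) $91 million: just an asset swap on bank balance sheets → 0.
Net: 793 − 193 + 0 + 555 + 0 = +$1155 million.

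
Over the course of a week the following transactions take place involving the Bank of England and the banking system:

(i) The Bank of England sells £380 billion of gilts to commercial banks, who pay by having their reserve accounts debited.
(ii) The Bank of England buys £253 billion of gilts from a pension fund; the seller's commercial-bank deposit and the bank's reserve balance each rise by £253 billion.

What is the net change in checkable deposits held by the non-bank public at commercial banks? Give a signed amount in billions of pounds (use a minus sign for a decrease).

+£253 billion

OMO sale (to banks) £380 billion: the counterparty is a bank, so public deposits are unchanged → 0.
Asset purchase (from non-banks) £253 billion: non-bank counterparties' bank balances rise → +£253B.
Net: 0 + 253 = +£253 billion.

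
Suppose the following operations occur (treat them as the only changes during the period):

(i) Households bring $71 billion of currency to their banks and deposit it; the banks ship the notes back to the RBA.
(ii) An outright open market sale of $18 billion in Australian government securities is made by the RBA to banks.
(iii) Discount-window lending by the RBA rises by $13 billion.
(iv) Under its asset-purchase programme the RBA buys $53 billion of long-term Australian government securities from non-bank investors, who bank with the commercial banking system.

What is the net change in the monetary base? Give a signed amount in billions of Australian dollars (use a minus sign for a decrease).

+$48 billion

Currency deposit $71 billion: just a shift between currency and reserves — both are base money → 0.
OMO sale (to banks) $18 billion: RBA balance sheet contracts → −$18B.
Discount-window loan $13 billion: RBA balance sheet expands → +$13B.
Asset purchase (from non-banks) $53 billion: RBA balance sheet expands → +$53B.
Net: 0 − 18 + 13 + 53 = +$48 billion.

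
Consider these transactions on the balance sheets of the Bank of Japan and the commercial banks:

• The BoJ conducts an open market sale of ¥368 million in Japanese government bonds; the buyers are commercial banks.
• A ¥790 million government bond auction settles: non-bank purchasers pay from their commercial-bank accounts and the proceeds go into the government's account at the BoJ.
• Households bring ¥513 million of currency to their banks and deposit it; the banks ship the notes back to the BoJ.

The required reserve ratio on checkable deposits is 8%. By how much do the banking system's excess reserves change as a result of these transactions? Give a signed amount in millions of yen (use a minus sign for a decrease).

OMO sale (to banks) ¥368 million: reserves −¥368M, deposits 0.
Government account inflow ¥790 million: reserves −¥790M, deposits −¥790M.
Currency deposit ¥513 million: reserves +¥513M, deposits +¥513M.
Totals: Δreserves = −¥645M, Δdeposits = −¥277M.
Δrequired reserves = 8% × −¥277M = −¥22.16M.
Δexcess reserves = Δreserves − Δrequired = −¥645M − (−¥22.16M) = -¥622.84 million.

-¥622.84 million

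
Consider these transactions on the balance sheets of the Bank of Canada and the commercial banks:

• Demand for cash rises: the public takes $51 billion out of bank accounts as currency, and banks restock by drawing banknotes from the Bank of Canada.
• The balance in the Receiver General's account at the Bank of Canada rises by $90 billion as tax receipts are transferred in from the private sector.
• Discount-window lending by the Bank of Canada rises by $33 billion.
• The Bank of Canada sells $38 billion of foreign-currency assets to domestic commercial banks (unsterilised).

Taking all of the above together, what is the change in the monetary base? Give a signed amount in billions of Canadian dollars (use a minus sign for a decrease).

-$95 billion

Currency withdrawal $51 billion: just a shift between currency and reserves — both are base money → 0.
Government account inflow $90 billion: reserves shift to a non-base liability → −$90B.
Discount-window loan $33 billion: Bank of Canada balance sheet expands → +$33B.
FX sale $38 billion: Bank of Canada balance sheet contracts → −$38B.
Net: 0 − 90 + 33 − 38 = -$95 billion.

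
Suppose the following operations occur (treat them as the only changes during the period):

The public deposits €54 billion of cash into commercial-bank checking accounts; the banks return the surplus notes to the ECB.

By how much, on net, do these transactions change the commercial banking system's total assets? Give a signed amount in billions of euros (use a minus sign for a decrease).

Currency deposit €54 billion: bank balance sheets expand → +€54B.

+€54 billion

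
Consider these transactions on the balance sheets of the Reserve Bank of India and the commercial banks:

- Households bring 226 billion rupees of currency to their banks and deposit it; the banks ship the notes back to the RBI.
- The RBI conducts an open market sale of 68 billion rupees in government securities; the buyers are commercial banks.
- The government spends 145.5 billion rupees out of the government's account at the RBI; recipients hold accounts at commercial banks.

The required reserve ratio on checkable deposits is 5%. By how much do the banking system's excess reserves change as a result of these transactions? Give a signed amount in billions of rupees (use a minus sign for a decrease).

Currency deposit 226 billion rupees: reserves +226B, deposits +226B.
OMO sale (to banks) 68 billion rupees: reserves −68B, deposits 0.
Government spending 145.5 billion rupees: reserves +145.5B, deposits +145.5B.
Totals: Δreserves = +303.5B, Δdeposits = +371.5B.
Δrequired reserves = 5% × +371.5B = +18.575B.
Δexcess reserves = Δreserves − Δrequired = +303.5B − (+18.575B) = +284.925 billion.

+284.925 billion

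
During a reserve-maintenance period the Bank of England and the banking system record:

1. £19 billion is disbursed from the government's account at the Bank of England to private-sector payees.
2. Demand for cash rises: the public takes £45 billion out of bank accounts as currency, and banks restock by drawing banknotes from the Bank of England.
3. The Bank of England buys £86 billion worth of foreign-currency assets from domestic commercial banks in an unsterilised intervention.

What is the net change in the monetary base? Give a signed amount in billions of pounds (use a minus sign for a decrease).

Bank of England balance sheet:
  Assets:      Foreign assets +£86B
  Liabilities: Bank reserves +£60B, Currency in circulation +£45B, Government deposits −£19B
Commercial banking system:
  Assets:      Reserves at CB +£60B, Foreign assets −£86B
  Liabilities: Checkable deposits −£26B
Monetary base = currency + reserves: +£45B + (+£60B) = +£105 billion.

+£105 billion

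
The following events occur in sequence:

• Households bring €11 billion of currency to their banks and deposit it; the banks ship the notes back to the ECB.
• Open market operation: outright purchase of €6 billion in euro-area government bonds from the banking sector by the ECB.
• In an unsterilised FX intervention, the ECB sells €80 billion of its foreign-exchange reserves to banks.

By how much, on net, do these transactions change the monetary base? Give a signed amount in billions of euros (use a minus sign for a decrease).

-€74 billion

ECB balance sheet:
  Assets:      Securities +€6B, Foreign assets −€80B
  Liabilities: Bank reserves −€63B, Currency in circulation −€11B
Monetary base = currency + reserves: −€11B + (−€63B) = -€74 billion.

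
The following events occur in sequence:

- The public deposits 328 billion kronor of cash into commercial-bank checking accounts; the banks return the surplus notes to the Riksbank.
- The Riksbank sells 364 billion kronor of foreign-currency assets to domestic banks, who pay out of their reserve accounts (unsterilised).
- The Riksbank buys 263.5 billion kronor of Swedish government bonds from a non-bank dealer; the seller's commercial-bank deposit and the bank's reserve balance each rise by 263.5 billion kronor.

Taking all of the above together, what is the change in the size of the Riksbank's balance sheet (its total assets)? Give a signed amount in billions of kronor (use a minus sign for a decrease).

Riksbank balance sheet:
  Assets:      Securities +263.5B, Foreign assets −364B
  Liabilities: Bank reserves +227.5B, Currency in circulation −328B
Commercial banking system:
  Assets:      Reserves at CB +227.5B, Foreign assets +364B
  Liabilities: Checkable deposits +591.5B
Change in total Riksbank assets = -100.5 billion.

-100.5 billion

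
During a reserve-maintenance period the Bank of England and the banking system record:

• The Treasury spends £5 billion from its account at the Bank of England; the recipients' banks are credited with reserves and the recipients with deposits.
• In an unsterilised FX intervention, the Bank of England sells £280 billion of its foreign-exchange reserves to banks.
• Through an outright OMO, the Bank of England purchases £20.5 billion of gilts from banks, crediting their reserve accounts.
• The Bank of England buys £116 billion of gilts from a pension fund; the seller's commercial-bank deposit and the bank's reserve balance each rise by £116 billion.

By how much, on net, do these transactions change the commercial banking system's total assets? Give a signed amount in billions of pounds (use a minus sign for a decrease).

+£121 billion

Bank of England balance sheet:
  Assets:      Securities +£136.5B, Foreign assets −£280B
  Liabilities: Bank reserves −£138.5B, Government deposits −£5B
Commercial banking system:
  Assets:      Reserves at CB −£138.5B, Securities −£20.5B, Foreign assets +£280B
  Liabilities: Checkable deposits +£121B
Change in total bank assets = +£121 billion.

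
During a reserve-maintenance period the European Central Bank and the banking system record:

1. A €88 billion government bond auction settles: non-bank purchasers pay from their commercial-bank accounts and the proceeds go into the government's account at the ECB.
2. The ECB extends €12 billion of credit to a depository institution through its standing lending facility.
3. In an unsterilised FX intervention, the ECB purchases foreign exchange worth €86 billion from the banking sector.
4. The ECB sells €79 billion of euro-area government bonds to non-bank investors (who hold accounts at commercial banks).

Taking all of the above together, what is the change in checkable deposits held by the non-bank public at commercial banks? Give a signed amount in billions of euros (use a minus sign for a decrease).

-€167 billion

ECB balance sheet:
  Assets:      Securities −€79B, Loans to banks +€12B, Foreign assets +€86B
  Liabilities: Bank reserves −€69B, Government deposits +€88B
Commercial banking system:
  Assets:      Reserves at CB −€69B, Foreign assets −€86B
  Liabilities: Checkable deposits −€167B, Borrowings from CB +€12B
So the change in checkable deposits held by the non-bank public at commercial banks is -€167 billion.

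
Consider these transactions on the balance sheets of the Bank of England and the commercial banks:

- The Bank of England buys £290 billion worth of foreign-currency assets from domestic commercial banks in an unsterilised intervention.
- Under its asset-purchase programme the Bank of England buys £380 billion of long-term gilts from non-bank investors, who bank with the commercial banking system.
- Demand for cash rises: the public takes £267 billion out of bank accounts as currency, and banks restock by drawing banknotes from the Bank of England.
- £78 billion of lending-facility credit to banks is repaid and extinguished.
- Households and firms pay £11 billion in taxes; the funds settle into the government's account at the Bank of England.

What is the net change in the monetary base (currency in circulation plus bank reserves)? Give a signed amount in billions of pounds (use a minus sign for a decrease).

Bank of England balance sheet:
  Assets:      Securities +£380B, Loans to banks −£78B, Foreign assets +£290B
  Liabilities: Bank reserves +£314B, Currency in circulation +£267B, Government deposits +£11B
Commercial banking system:
  Assets:      Reserves at CB +£314B, Foreign assets −£290B
  Liabilities: Checkable deposits +£102B, Borrowings from CB −£78B
Monetary base = currency + reserves: +£267B + (+£314B) = +£581 billion.

+£581 billion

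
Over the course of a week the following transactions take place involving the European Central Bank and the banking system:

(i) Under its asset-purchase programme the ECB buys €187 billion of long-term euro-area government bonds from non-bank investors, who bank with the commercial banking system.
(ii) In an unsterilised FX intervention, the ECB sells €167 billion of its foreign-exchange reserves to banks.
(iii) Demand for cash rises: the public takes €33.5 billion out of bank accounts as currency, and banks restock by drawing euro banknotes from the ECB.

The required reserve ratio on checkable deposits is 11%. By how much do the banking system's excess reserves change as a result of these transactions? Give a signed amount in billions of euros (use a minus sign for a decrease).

Asset purchase (from non-banks) €187 billion: reserves +€187B, deposits +€187B.
FX sale €167 billion: reserves −€167B, deposits 0.
Currency withdrawal €33.5 billion: reserves −€33.5B, deposits −€33.5B.
Totals: Δreserves = −€13.5B, Δdeposits = +€153.5B.
Δrequired reserves = 11% × +€153.5B = +€16.885B.
Δexcess reserves = Δreserves − Δrequired = −€13.5B − (+€16.885B) = -€30.385 billion.

-€30.385 billion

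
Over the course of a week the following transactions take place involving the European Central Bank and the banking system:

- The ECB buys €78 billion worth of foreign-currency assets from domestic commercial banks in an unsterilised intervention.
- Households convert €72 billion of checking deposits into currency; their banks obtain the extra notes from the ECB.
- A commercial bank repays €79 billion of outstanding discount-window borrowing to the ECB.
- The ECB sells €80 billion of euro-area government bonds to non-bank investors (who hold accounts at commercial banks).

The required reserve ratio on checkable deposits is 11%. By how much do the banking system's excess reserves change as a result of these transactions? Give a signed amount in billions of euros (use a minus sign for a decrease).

-€136.28 billion

FX purchase €78 billion: reserves +€78B, deposits 0.
Currency withdrawal €72 billion: reserves −€72B, deposits −€72B.
Discount-window repayment €79 billion: reserves −€79B, deposits 0.
Asset sale (to non-banks) €80 billion: reserves −€80B, deposits −€80B.
Totals: Δreserves = −€153B, Δdeposits = −€152B.
Δrequired reserves = 11% × −€152B = −€16.72B.
Δexcess reserves = Δreserves − Δrequired = −€153B − (−€16.72B) = -€136.28 billion.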